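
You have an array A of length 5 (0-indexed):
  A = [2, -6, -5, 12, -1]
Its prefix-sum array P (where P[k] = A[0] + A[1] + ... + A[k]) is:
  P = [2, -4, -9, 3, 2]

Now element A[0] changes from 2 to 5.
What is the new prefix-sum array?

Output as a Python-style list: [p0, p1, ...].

Change: A[0] 2 -> 5, delta = 3
P[k] for k < 0: unchanged (A[0] not included)
P[k] for k >= 0: shift by delta = 3
  P[0] = 2 + 3 = 5
  P[1] = -4 + 3 = -1
  P[2] = -9 + 3 = -6
  P[3] = 3 + 3 = 6
  P[4] = 2 + 3 = 5

Answer: [5, -1, -6, 6, 5]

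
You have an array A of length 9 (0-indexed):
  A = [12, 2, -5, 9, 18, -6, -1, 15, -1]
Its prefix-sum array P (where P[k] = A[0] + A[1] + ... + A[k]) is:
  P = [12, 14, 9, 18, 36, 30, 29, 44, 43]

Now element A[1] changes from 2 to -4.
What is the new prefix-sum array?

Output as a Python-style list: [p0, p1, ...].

Change: A[1] 2 -> -4, delta = -6
P[k] for k < 1: unchanged (A[1] not included)
P[k] for k >= 1: shift by delta = -6
  P[0] = 12 + 0 = 12
  P[1] = 14 + -6 = 8
  P[2] = 9 + -6 = 3
  P[3] = 18 + -6 = 12
  P[4] = 36 + -6 = 30
  P[5] = 30 + -6 = 24
  P[6] = 29 + -6 = 23
  P[7] = 44 + -6 = 38
  P[8] = 43 + -6 = 37

Answer: [12, 8, 3, 12, 30, 24, 23, 38, 37]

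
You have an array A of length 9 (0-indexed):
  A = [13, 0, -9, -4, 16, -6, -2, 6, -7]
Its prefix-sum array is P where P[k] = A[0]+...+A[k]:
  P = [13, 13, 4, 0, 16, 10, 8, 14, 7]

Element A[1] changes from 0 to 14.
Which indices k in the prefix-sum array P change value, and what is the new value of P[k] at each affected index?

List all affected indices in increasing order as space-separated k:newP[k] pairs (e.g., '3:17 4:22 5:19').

P[k] = A[0] + ... + A[k]
P[k] includes A[1] iff k >= 1
Affected indices: 1, 2, ..., 8; delta = 14
  P[1]: 13 + 14 = 27
  P[2]: 4 + 14 = 18
  P[3]: 0 + 14 = 14
  P[4]: 16 + 14 = 30
  P[5]: 10 + 14 = 24
  P[6]: 8 + 14 = 22
  P[7]: 14 + 14 = 28
  P[8]: 7 + 14 = 21

Answer: 1:27 2:18 3:14 4:30 5:24 6:22 7:28 8:21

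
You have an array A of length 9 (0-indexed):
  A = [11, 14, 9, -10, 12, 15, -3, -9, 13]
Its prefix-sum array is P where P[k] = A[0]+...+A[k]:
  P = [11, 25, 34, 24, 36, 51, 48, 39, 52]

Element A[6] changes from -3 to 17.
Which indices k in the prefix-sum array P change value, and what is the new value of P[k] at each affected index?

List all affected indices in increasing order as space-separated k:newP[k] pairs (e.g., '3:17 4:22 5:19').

P[k] = A[0] + ... + A[k]
P[k] includes A[6] iff k >= 6
Affected indices: 6, 7, ..., 8; delta = 20
  P[6]: 48 + 20 = 68
  P[7]: 39 + 20 = 59
  P[8]: 52 + 20 = 72

Answer: 6:68 7:59 8:72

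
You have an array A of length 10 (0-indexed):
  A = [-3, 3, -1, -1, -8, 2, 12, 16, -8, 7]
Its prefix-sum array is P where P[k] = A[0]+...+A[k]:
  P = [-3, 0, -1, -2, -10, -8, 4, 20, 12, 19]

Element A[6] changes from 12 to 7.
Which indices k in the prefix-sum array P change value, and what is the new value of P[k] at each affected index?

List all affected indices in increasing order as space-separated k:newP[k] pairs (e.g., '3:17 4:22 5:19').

Answer: 6:-1 7:15 8:7 9:14

Derivation:
P[k] = A[0] + ... + A[k]
P[k] includes A[6] iff k >= 6
Affected indices: 6, 7, ..., 9; delta = -5
  P[6]: 4 + -5 = -1
  P[7]: 20 + -5 = 15
  P[8]: 12 + -5 = 7
  P[9]: 19 + -5 = 14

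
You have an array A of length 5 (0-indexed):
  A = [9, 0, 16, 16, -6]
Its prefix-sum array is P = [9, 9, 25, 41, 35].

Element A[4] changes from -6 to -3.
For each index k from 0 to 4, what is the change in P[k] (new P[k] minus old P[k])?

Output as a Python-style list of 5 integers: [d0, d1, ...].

Element change: A[4] -6 -> -3, delta = 3
For k < 4: P[k] unchanged, delta_P[k] = 0
For k >= 4: P[k] shifts by exactly 3
Delta array: [0, 0, 0, 0, 3]

Answer: [0, 0, 0, 0, 3]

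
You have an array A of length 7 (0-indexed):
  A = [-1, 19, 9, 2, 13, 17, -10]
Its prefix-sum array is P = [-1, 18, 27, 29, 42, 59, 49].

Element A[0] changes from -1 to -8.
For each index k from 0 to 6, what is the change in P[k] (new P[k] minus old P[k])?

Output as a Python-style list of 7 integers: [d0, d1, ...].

Answer: [-7, -7, -7, -7, -7, -7, -7]

Derivation:
Element change: A[0] -1 -> -8, delta = -7
For k < 0: P[k] unchanged, delta_P[k] = 0
For k >= 0: P[k] shifts by exactly -7
Delta array: [-7, -7, -7, -7, -7, -7, -7]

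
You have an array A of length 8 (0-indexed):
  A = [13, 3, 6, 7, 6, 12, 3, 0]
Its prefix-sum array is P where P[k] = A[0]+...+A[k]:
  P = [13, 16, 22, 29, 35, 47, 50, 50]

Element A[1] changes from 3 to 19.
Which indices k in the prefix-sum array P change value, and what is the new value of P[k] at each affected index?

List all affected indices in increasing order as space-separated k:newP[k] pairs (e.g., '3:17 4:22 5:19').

Answer: 1:32 2:38 3:45 4:51 5:63 6:66 7:66

Derivation:
P[k] = A[0] + ... + A[k]
P[k] includes A[1] iff k >= 1
Affected indices: 1, 2, ..., 7; delta = 16
  P[1]: 16 + 16 = 32
  P[2]: 22 + 16 = 38
  P[3]: 29 + 16 = 45
  P[4]: 35 + 16 = 51
  P[5]: 47 + 16 = 63
  P[6]: 50 + 16 = 66
  P[7]: 50 + 16 = 66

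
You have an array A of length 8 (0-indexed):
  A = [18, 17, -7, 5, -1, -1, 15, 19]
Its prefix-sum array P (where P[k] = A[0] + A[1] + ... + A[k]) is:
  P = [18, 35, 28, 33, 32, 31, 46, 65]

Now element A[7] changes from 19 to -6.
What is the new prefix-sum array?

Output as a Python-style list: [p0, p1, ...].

Change: A[7] 19 -> -6, delta = -25
P[k] for k < 7: unchanged (A[7] not included)
P[k] for k >= 7: shift by delta = -25
  P[0] = 18 + 0 = 18
  P[1] = 35 + 0 = 35
  P[2] = 28 + 0 = 28
  P[3] = 33 + 0 = 33
  P[4] = 32 + 0 = 32
  P[5] = 31 + 0 = 31
  P[6] = 46 + 0 = 46
  P[7] = 65 + -25 = 40

Answer: [18, 35, 28, 33, 32, 31, 46, 40]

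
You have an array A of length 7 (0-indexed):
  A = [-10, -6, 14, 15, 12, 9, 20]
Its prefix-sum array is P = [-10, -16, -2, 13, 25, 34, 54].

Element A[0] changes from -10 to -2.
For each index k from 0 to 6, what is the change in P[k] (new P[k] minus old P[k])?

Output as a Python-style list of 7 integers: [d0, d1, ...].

Answer: [8, 8, 8, 8, 8, 8, 8]

Derivation:
Element change: A[0] -10 -> -2, delta = 8
For k < 0: P[k] unchanged, delta_P[k] = 0
For k >= 0: P[k] shifts by exactly 8
Delta array: [8, 8, 8, 8, 8, 8, 8]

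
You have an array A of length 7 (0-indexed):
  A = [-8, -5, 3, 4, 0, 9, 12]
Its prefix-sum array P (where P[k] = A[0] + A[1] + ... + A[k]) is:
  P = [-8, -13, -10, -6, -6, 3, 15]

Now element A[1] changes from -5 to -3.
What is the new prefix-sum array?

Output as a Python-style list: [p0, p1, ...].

Answer: [-8, -11, -8, -4, -4, 5, 17]

Derivation:
Change: A[1] -5 -> -3, delta = 2
P[k] for k < 1: unchanged (A[1] not included)
P[k] for k >= 1: shift by delta = 2
  P[0] = -8 + 0 = -8
  P[1] = -13 + 2 = -11
  P[2] = -10 + 2 = -8
  P[3] = -6 + 2 = -4
  P[4] = -6 + 2 = -4
  P[5] = 3 + 2 = 5
  P[6] = 15 + 2 = 17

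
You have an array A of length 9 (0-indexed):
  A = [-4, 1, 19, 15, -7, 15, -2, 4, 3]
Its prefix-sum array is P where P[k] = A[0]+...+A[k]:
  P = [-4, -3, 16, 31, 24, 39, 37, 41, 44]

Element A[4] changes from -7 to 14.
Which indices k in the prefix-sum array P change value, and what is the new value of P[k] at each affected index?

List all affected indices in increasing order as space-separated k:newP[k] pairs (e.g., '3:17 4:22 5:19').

Answer: 4:45 5:60 6:58 7:62 8:65

Derivation:
P[k] = A[0] + ... + A[k]
P[k] includes A[4] iff k >= 4
Affected indices: 4, 5, ..., 8; delta = 21
  P[4]: 24 + 21 = 45
  P[5]: 39 + 21 = 60
  P[6]: 37 + 21 = 58
  P[7]: 41 + 21 = 62
  P[8]: 44 + 21 = 65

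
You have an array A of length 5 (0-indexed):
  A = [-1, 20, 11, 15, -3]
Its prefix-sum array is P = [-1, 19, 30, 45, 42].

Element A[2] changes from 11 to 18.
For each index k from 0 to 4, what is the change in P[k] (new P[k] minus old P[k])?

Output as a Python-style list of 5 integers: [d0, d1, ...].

Answer: [0, 0, 7, 7, 7]

Derivation:
Element change: A[2] 11 -> 18, delta = 7
For k < 2: P[k] unchanged, delta_P[k] = 0
For k >= 2: P[k] shifts by exactly 7
Delta array: [0, 0, 7, 7, 7]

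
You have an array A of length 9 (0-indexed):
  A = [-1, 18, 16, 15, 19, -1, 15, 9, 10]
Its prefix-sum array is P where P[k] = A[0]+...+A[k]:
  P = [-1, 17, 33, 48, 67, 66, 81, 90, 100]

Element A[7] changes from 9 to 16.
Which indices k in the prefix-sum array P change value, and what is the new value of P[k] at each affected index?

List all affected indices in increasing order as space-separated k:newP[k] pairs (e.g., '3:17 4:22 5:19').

P[k] = A[0] + ... + A[k]
P[k] includes A[7] iff k >= 7
Affected indices: 7, 8, ..., 8; delta = 7
  P[7]: 90 + 7 = 97
  P[8]: 100 + 7 = 107

Answer: 7:97 8:107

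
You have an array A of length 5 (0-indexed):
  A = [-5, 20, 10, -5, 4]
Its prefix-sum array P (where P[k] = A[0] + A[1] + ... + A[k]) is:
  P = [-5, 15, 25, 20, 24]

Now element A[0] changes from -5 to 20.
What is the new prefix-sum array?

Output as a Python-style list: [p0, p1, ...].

Change: A[0] -5 -> 20, delta = 25
P[k] for k < 0: unchanged (A[0] not included)
P[k] for k >= 0: shift by delta = 25
  P[0] = -5 + 25 = 20
  P[1] = 15 + 25 = 40
  P[2] = 25 + 25 = 50
  P[3] = 20 + 25 = 45
  P[4] = 24 + 25 = 49

Answer: [20, 40, 50, 45, 49]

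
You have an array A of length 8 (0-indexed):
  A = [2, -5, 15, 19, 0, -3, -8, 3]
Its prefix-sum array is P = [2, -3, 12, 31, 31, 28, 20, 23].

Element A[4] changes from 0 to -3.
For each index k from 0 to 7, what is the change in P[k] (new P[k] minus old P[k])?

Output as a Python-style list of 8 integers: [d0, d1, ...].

Element change: A[4] 0 -> -3, delta = -3
For k < 4: P[k] unchanged, delta_P[k] = 0
For k >= 4: P[k] shifts by exactly -3
Delta array: [0, 0, 0, 0, -3, -3, -3, -3]

Answer: [0, 0, 0, 0, -3, -3, -3, -3]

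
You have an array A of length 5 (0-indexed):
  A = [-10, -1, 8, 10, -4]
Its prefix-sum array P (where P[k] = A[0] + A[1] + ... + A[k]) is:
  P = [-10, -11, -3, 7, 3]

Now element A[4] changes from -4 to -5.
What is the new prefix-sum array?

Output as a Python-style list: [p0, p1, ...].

Change: A[4] -4 -> -5, delta = -1
P[k] for k < 4: unchanged (A[4] not included)
P[k] for k >= 4: shift by delta = -1
  P[0] = -10 + 0 = -10
  P[1] = -11 + 0 = -11
  P[2] = -3 + 0 = -3
  P[3] = 7 + 0 = 7
  P[4] = 3 + -1 = 2

Answer: [-10, -11, -3, 7, 2]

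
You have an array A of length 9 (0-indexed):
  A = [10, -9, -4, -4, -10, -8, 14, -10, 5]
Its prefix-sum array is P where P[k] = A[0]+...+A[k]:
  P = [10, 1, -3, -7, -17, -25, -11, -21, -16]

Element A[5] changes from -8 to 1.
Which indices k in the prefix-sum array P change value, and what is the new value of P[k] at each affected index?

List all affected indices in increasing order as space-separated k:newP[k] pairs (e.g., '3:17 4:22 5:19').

P[k] = A[0] + ... + A[k]
P[k] includes A[5] iff k >= 5
Affected indices: 5, 6, ..., 8; delta = 9
  P[5]: -25 + 9 = -16
  P[6]: -11 + 9 = -2
  P[7]: -21 + 9 = -12
  P[8]: -16 + 9 = -7

Answer: 5:-16 6:-2 7:-12 8:-7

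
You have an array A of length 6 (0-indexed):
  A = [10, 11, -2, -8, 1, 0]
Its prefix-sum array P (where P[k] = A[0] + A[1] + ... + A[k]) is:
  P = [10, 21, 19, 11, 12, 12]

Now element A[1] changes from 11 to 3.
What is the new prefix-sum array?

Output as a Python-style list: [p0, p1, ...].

Answer: [10, 13, 11, 3, 4, 4]

Derivation:
Change: A[1] 11 -> 3, delta = -8
P[k] for k < 1: unchanged (A[1] not included)
P[k] for k >= 1: shift by delta = -8
  P[0] = 10 + 0 = 10
  P[1] = 21 + -8 = 13
  P[2] = 19 + -8 = 11
  P[3] = 11 + -8 = 3
  P[4] = 12 + -8 = 4
  P[5] = 12 + -8 = 4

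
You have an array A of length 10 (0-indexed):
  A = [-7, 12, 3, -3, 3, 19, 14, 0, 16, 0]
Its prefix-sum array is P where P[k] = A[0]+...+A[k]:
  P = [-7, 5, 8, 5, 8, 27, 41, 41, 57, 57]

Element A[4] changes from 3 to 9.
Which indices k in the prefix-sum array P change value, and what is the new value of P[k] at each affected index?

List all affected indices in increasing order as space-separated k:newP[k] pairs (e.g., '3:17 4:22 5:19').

Answer: 4:14 5:33 6:47 7:47 8:63 9:63

Derivation:
P[k] = A[0] + ... + A[k]
P[k] includes A[4] iff k >= 4
Affected indices: 4, 5, ..., 9; delta = 6
  P[4]: 8 + 6 = 14
  P[5]: 27 + 6 = 33
  P[6]: 41 + 6 = 47
  P[7]: 41 + 6 = 47
  P[8]: 57 + 6 = 63
  P[9]: 57 + 6 = 63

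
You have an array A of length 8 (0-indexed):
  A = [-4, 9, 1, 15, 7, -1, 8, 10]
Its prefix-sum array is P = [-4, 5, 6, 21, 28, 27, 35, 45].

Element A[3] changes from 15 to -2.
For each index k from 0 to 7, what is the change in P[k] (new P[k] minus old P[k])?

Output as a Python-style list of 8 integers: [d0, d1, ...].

Element change: A[3] 15 -> -2, delta = -17
For k < 3: P[k] unchanged, delta_P[k] = 0
For k >= 3: P[k] shifts by exactly -17
Delta array: [0, 0, 0, -17, -17, -17, -17, -17]

Answer: [0, 0, 0, -17, -17, -17, -17, -17]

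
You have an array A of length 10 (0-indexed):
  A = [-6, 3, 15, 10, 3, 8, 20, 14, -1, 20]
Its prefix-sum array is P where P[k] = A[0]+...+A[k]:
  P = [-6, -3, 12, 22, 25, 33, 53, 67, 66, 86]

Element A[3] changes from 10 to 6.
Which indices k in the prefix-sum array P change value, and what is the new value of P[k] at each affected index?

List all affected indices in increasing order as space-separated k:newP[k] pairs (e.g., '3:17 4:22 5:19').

P[k] = A[0] + ... + A[k]
P[k] includes A[3] iff k >= 3
Affected indices: 3, 4, ..., 9; delta = -4
  P[3]: 22 + -4 = 18
  P[4]: 25 + -4 = 21
  P[5]: 33 + -4 = 29
  P[6]: 53 + -4 = 49
  P[7]: 67 + -4 = 63
  P[8]: 66 + -4 = 62
  P[9]: 86 + -4 = 82

Answer: 3:18 4:21 5:29 6:49 7:63 8:62 9:82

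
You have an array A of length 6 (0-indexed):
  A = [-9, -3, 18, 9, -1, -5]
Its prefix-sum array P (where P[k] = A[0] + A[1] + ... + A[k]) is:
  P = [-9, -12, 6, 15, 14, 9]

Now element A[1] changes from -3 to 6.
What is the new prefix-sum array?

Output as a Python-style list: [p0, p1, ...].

Change: A[1] -3 -> 6, delta = 9
P[k] for k < 1: unchanged (A[1] not included)
P[k] for k >= 1: shift by delta = 9
  P[0] = -9 + 0 = -9
  P[1] = -12 + 9 = -3
  P[2] = 6 + 9 = 15
  P[3] = 15 + 9 = 24
  P[4] = 14 + 9 = 23
  P[5] = 9 + 9 = 18

Answer: [-9, -3, 15, 24, 23, 18]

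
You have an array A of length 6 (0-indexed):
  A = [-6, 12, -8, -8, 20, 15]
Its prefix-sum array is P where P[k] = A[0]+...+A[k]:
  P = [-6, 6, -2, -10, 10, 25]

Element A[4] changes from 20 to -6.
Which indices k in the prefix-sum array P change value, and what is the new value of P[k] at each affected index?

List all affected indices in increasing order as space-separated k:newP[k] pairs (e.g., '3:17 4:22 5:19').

P[k] = A[0] + ... + A[k]
P[k] includes A[4] iff k >= 4
Affected indices: 4, 5, ..., 5; delta = -26
  P[4]: 10 + -26 = -16
  P[5]: 25 + -26 = -1

Answer: 4:-16 5:-1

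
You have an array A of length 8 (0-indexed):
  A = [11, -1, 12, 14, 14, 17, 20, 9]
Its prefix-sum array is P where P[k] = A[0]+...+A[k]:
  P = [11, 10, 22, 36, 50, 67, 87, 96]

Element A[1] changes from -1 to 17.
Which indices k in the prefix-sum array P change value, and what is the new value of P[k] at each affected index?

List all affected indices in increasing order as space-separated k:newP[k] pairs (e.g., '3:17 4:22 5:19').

P[k] = A[0] + ... + A[k]
P[k] includes A[1] iff k >= 1
Affected indices: 1, 2, ..., 7; delta = 18
  P[1]: 10 + 18 = 28
  P[2]: 22 + 18 = 40
  P[3]: 36 + 18 = 54
  P[4]: 50 + 18 = 68
  P[5]: 67 + 18 = 85
  P[6]: 87 + 18 = 105
  P[7]: 96 + 18 = 114

Answer: 1:28 2:40 3:54 4:68 5:85 6:105 7:114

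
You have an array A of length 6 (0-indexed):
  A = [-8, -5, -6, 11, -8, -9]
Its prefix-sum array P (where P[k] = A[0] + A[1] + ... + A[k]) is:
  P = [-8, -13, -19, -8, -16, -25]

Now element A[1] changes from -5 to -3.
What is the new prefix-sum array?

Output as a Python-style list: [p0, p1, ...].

Change: A[1] -5 -> -3, delta = 2
P[k] for k < 1: unchanged (A[1] not included)
P[k] for k >= 1: shift by delta = 2
  P[0] = -8 + 0 = -8
  P[1] = -13 + 2 = -11
  P[2] = -19 + 2 = -17
  P[3] = -8 + 2 = -6
  P[4] = -16 + 2 = -14
  P[5] = -25 + 2 = -23

Answer: [-8, -11, -17, -6, -14, -23]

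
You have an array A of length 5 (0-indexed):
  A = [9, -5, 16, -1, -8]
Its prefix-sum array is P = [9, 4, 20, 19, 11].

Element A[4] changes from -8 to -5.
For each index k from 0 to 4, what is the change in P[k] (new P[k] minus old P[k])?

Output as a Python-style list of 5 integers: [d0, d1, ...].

Element change: A[4] -8 -> -5, delta = 3
For k < 4: P[k] unchanged, delta_P[k] = 0
For k >= 4: P[k] shifts by exactly 3
Delta array: [0, 0, 0, 0, 3]

Answer: [0, 0, 0, 0, 3]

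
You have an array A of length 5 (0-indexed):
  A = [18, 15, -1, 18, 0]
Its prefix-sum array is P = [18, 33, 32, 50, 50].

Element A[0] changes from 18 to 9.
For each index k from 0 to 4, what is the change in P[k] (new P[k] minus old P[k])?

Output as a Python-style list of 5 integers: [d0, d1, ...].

Element change: A[0] 18 -> 9, delta = -9
For k < 0: P[k] unchanged, delta_P[k] = 0
For k >= 0: P[k] shifts by exactly -9
Delta array: [-9, -9, -9, -9, -9]

Answer: [-9, -9, -9, -9, -9]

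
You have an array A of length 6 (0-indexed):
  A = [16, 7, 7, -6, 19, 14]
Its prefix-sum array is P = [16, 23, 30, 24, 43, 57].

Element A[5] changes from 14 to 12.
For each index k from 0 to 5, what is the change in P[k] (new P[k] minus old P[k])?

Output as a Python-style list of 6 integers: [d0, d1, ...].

Element change: A[5] 14 -> 12, delta = -2
For k < 5: P[k] unchanged, delta_P[k] = 0
For k >= 5: P[k] shifts by exactly -2
Delta array: [0, 0, 0, 0, 0, -2]

Answer: [0, 0, 0, 0, 0, -2]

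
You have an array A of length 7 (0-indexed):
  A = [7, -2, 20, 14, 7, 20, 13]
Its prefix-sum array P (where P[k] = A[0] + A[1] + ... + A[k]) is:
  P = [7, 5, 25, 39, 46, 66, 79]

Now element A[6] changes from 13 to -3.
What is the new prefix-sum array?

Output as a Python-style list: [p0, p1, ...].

Answer: [7, 5, 25, 39, 46, 66, 63]

Derivation:
Change: A[6] 13 -> -3, delta = -16
P[k] for k < 6: unchanged (A[6] not included)
P[k] for k >= 6: shift by delta = -16
  P[0] = 7 + 0 = 7
  P[1] = 5 + 0 = 5
  P[2] = 25 + 0 = 25
  P[3] = 39 + 0 = 39
  P[4] = 46 + 0 = 46
  P[5] = 66 + 0 = 66
  P[6] = 79 + -16 = 63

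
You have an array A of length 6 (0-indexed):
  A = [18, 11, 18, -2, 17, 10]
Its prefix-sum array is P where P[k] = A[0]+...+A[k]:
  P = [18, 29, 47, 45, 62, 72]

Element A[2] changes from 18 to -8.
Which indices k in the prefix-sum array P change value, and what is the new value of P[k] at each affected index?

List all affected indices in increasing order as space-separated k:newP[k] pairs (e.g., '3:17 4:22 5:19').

Answer: 2:21 3:19 4:36 5:46

Derivation:
P[k] = A[0] + ... + A[k]
P[k] includes A[2] iff k >= 2
Affected indices: 2, 3, ..., 5; delta = -26
  P[2]: 47 + -26 = 21
  P[3]: 45 + -26 = 19
  P[4]: 62 + -26 = 36
  P[5]: 72 + -26 = 46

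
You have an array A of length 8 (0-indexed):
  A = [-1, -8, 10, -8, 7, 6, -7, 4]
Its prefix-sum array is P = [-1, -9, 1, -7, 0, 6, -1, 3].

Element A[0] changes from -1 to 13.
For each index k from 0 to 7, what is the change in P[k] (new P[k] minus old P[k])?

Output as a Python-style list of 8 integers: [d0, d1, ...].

Answer: [14, 14, 14, 14, 14, 14, 14, 14]

Derivation:
Element change: A[0] -1 -> 13, delta = 14
For k < 0: P[k] unchanged, delta_P[k] = 0
For k >= 0: P[k] shifts by exactly 14
Delta array: [14, 14, 14, 14, 14, 14, 14, 14]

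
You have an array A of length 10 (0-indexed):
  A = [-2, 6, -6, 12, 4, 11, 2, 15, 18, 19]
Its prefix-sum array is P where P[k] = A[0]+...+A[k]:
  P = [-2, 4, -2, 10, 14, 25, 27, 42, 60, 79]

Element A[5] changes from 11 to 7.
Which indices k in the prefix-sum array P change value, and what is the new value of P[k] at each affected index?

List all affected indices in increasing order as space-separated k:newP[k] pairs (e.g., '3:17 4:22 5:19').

Answer: 5:21 6:23 7:38 8:56 9:75

Derivation:
P[k] = A[0] + ... + A[k]
P[k] includes A[5] iff k >= 5
Affected indices: 5, 6, ..., 9; delta = -4
  P[5]: 25 + -4 = 21
  P[6]: 27 + -4 = 23
  P[7]: 42 + -4 = 38
  P[8]: 60 + -4 = 56
  P[9]: 79 + -4 = 75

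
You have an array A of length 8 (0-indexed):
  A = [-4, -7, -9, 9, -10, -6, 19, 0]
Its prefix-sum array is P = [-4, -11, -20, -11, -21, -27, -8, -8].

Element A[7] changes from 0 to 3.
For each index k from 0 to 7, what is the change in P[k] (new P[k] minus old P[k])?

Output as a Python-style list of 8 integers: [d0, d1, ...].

Answer: [0, 0, 0, 0, 0, 0, 0, 3]

Derivation:
Element change: A[7] 0 -> 3, delta = 3
For k < 7: P[k] unchanged, delta_P[k] = 0
For k >= 7: P[k] shifts by exactly 3
Delta array: [0, 0, 0, 0, 0, 0, 0, 3]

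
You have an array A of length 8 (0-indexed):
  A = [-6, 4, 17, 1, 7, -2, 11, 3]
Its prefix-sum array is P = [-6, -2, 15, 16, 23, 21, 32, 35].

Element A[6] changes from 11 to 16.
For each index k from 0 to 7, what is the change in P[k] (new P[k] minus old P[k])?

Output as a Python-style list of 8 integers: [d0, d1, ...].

Element change: A[6] 11 -> 16, delta = 5
For k < 6: P[k] unchanged, delta_P[k] = 0
For k >= 6: P[k] shifts by exactly 5
Delta array: [0, 0, 0, 0, 0, 0, 5, 5]

Answer: [0, 0, 0, 0, 0, 0, 5, 5]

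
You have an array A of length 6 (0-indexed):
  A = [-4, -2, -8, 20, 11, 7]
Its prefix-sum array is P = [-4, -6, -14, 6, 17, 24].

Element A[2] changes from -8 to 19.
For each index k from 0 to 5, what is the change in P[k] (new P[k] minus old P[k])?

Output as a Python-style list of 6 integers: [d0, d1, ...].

Answer: [0, 0, 27, 27, 27, 27]

Derivation:
Element change: A[2] -8 -> 19, delta = 27
For k < 2: P[k] unchanged, delta_P[k] = 0
For k >= 2: P[k] shifts by exactly 27
Delta array: [0, 0, 27, 27, 27, 27]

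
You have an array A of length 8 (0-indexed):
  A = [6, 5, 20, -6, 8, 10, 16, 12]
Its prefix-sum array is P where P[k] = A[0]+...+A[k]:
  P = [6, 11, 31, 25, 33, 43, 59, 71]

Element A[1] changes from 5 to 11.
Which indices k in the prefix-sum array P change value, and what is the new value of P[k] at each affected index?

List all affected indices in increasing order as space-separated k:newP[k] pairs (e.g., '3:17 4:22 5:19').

P[k] = A[0] + ... + A[k]
P[k] includes A[1] iff k >= 1
Affected indices: 1, 2, ..., 7; delta = 6
  P[1]: 11 + 6 = 17
  P[2]: 31 + 6 = 37
  P[3]: 25 + 6 = 31
  P[4]: 33 + 6 = 39
  P[5]: 43 + 6 = 49
  P[6]: 59 + 6 = 65
  P[7]: 71 + 6 = 77

Answer: 1:17 2:37 3:31 4:39 5:49 6:65 7:77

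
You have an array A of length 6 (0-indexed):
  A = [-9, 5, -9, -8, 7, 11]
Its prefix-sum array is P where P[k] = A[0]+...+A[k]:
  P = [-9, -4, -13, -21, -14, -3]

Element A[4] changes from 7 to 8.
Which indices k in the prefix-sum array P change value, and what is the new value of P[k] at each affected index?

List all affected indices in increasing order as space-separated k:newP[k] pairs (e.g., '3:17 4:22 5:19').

P[k] = A[0] + ... + A[k]
P[k] includes A[4] iff k >= 4
Affected indices: 4, 5, ..., 5; delta = 1
  P[4]: -14 + 1 = -13
  P[5]: -3 + 1 = -2

Answer: 4:-13 5:-2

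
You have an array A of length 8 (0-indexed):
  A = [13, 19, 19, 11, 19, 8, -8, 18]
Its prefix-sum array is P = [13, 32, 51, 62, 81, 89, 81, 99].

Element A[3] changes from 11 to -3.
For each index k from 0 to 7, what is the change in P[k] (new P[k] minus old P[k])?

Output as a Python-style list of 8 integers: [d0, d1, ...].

Element change: A[3] 11 -> -3, delta = -14
For k < 3: P[k] unchanged, delta_P[k] = 0
For k >= 3: P[k] shifts by exactly -14
Delta array: [0, 0, 0, -14, -14, -14, -14, -14]

Answer: [0, 0, 0, -14, -14, -14, -14, -14]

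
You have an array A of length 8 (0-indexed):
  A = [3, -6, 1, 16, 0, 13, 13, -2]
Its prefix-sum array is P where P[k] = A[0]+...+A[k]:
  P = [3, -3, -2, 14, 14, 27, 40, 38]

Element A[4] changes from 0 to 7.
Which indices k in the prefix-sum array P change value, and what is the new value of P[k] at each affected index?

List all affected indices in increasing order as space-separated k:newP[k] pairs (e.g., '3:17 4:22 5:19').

P[k] = A[0] + ... + A[k]
P[k] includes A[4] iff k >= 4
Affected indices: 4, 5, ..., 7; delta = 7
  P[4]: 14 + 7 = 21
  P[5]: 27 + 7 = 34
  P[6]: 40 + 7 = 47
  P[7]: 38 + 7 = 45

Answer: 4:21 5:34 6:47 7:45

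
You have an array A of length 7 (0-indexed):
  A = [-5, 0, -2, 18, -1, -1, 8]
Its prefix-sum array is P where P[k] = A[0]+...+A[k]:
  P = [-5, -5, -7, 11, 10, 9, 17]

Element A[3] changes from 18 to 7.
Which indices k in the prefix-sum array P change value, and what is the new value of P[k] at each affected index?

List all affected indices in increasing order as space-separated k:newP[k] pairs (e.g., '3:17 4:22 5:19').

Answer: 3:0 4:-1 5:-2 6:6

Derivation:
P[k] = A[0] + ... + A[k]
P[k] includes A[3] iff k >= 3
Affected indices: 3, 4, ..., 6; delta = -11
  P[3]: 11 + -11 = 0
  P[4]: 10 + -11 = -1
  P[5]: 9 + -11 = -2
  P[6]: 17 + -11 = 6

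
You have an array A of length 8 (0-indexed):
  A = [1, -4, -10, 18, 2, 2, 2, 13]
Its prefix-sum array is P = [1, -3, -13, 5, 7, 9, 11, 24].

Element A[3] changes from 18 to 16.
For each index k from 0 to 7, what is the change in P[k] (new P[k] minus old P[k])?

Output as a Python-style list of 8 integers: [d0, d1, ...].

Answer: [0, 0, 0, -2, -2, -2, -2, -2]

Derivation:
Element change: A[3] 18 -> 16, delta = -2
For k < 3: P[k] unchanged, delta_P[k] = 0
For k >= 3: P[k] shifts by exactly -2
Delta array: [0, 0, 0, -2, -2, -2, -2, -2]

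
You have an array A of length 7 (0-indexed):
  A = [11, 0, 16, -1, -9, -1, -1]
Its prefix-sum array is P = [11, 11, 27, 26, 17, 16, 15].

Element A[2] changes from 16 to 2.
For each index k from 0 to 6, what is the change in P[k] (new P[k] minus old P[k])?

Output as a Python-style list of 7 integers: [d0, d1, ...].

Answer: [0, 0, -14, -14, -14, -14, -14]

Derivation:
Element change: A[2] 16 -> 2, delta = -14
For k < 2: P[k] unchanged, delta_P[k] = 0
For k >= 2: P[k] shifts by exactly -14
Delta array: [0, 0, -14, -14, -14, -14, -14]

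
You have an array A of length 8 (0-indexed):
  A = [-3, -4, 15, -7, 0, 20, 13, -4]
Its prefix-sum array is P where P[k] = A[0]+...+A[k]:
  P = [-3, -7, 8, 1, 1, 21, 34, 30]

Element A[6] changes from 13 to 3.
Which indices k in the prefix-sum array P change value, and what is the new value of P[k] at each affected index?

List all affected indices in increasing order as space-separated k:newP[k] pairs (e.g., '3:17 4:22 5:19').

P[k] = A[0] + ... + A[k]
P[k] includes A[6] iff k >= 6
Affected indices: 6, 7, ..., 7; delta = -10
  P[6]: 34 + -10 = 24
  P[7]: 30 + -10 = 20

Answer: 6:24 7:20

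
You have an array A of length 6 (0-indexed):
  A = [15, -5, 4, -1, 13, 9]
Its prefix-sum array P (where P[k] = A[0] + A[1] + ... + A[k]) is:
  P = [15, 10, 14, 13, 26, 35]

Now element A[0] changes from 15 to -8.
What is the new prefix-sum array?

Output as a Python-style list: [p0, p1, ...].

Answer: [-8, -13, -9, -10, 3, 12]

Derivation:
Change: A[0] 15 -> -8, delta = -23
P[k] for k < 0: unchanged (A[0] not included)
P[k] for k >= 0: shift by delta = -23
  P[0] = 15 + -23 = -8
  P[1] = 10 + -23 = -13
  P[2] = 14 + -23 = -9
  P[3] = 13 + -23 = -10
  P[4] = 26 + -23 = 3
  P[5] = 35 + -23 = 12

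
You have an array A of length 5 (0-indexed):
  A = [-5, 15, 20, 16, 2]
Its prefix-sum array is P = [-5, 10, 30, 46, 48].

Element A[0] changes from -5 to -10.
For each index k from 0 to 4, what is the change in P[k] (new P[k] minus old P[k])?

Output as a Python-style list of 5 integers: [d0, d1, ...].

Answer: [-5, -5, -5, -5, -5]

Derivation:
Element change: A[0] -5 -> -10, delta = -5
For k < 0: P[k] unchanged, delta_P[k] = 0
For k >= 0: P[k] shifts by exactly -5
Delta array: [-5, -5, -5, -5, -5]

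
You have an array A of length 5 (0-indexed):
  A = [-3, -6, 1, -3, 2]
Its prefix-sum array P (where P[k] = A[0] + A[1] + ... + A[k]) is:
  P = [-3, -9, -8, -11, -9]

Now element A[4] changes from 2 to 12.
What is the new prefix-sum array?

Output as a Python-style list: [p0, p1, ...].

Answer: [-3, -9, -8, -11, 1]

Derivation:
Change: A[4] 2 -> 12, delta = 10
P[k] for k < 4: unchanged (A[4] not included)
P[k] for k >= 4: shift by delta = 10
  P[0] = -3 + 0 = -3
  P[1] = -9 + 0 = -9
  P[2] = -8 + 0 = -8
  P[3] = -11 + 0 = -11
  P[4] = -9 + 10 = 1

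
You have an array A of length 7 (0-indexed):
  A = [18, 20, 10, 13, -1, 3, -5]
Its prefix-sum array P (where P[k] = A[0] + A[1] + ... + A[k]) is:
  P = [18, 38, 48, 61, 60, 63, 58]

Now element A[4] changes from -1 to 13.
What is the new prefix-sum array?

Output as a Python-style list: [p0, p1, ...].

Answer: [18, 38, 48, 61, 74, 77, 72]

Derivation:
Change: A[4] -1 -> 13, delta = 14
P[k] for k < 4: unchanged (A[4] not included)
P[k] for k >= 4: shift by delta = 14
  P[0] = 18 + 0 = 18
  P[1] = 38 + 0 = 38
  P[2] = 48 + 0 = 48
  P[3] = 61 + 0 = 61
  P[4] = 60 + 14 = 74
  P[5] = 63 + 14 = 77
  P[6] = 58 + 14 = 72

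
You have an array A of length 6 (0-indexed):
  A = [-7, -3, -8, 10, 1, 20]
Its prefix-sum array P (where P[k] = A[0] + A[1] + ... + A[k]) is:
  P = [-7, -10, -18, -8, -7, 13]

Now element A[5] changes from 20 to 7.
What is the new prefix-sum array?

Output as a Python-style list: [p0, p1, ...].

Answer: [-7, -10, -18, -8, -7, 0]

Derivation:
Change: A[5] 20 -> 7, delta = -13
P[k] for k < 5: unchanged (A[5] not included)
P[k] for k >= 5: shift by delta = -13
  P[0] = -7 + 0 = -7
  P[1] = -10 + 0 = -10
  P[2] = -18 + 0 = -18
  P[3] = -8 + 0 = -8
  P[4] = -7 + 0 = -7
  P[5] = 13 + -13 = 0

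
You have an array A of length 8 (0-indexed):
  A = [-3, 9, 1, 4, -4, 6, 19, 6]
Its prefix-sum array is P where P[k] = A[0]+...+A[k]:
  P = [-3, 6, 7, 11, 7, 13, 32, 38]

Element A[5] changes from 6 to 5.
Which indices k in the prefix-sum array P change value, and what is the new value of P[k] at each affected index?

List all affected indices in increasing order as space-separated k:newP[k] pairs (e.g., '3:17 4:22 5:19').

P[k] = A[0] + ... + A[k]
P[k] includes A[5] iff k >= 5
Affected indices: 5, 6, ..., 7; delta = -1
  P[5]: 13 + -1 = 12
  P[6]: 32 + -1 = 31
  P[7]: 38 + -1 = 37

Answer: 5:12 6:31 7:37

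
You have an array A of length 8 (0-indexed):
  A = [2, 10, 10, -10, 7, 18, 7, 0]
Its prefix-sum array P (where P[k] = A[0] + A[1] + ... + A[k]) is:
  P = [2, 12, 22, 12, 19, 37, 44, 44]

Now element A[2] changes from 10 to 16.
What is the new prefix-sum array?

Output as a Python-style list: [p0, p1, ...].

Change: A[2] 10 -> 16, delta = 6
P[k] for k < 2: unchanged (A[2] not included)
P[k] for k >= 2: shift by delta = 6
  P[0] = 2 + 0 = 2
  P[1] = 12 + 0 = 12
  P[2] = 22 + 6 = 28
  P[3] = 12 + 6 = 18
  P[4] = 19 + 6 = 25
  P[5] = 37 + 6 = 43
  P[6] = 44 + 6 = 50
  P[7] = 44 + 6 = 50

Answer: [2, 12, 28, 18, 25, 43, 50, 50]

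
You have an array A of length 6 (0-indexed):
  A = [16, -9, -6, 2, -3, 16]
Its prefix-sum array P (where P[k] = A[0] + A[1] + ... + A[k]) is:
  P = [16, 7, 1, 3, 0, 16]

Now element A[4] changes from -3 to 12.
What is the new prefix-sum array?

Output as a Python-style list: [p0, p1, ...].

Answer: [16, 7, 1, 3, 15, 31]

Derivation:
Change: A[4] -3 -> 12, delta = 15
P[k] for k < 4: unchanged (A[4] not included)
P[k] for k >= 4: shift by delta = 15
  P[0] = 16 + 0 = 16
  P[1] = 7 + 0 = 7
  P[2] = 1 + 0 = 1
  P[3] = 3 + 0 = 3
  P[4] = 0 + 15 = 15
  P[5] = 16 + 15 = 31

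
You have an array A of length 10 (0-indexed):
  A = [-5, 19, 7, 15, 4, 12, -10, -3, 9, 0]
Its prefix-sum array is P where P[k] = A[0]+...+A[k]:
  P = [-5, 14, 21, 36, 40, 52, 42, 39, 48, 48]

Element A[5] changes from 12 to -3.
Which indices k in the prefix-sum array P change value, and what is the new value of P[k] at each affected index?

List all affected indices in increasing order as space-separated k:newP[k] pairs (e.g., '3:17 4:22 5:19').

Answer: 5:37 6:27 7:24 8:33 9:33

Derivation:
P[k] = A[0] + ... + A[k]
P[k] includes A[5] iff k >= 5
Affected indices: 5, 6, ..., 9; delta = -15
  P[5]: 52 + -15 = 37
  P[6]: 42 + -15 = 27
  P[7]: 39 + -15 = 24
  P[8]: 48 + -15 = 33
  P[9]: 48 + -15 = 33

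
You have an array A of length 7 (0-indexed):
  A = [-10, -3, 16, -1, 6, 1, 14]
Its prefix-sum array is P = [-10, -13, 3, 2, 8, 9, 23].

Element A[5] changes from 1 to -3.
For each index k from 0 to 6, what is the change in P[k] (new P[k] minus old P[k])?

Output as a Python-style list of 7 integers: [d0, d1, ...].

Element change: A[5] 1 -> -3, delta = -4
For k < 5: P[k] unchanged, delta_P[k] = 0
For k >= 5: P[k] shifts by exactly -4
Delta array: [0, 0, 0, 0, 0, -4, -4]

Answer: [0, 0, 0, 0, 0, -4, -4]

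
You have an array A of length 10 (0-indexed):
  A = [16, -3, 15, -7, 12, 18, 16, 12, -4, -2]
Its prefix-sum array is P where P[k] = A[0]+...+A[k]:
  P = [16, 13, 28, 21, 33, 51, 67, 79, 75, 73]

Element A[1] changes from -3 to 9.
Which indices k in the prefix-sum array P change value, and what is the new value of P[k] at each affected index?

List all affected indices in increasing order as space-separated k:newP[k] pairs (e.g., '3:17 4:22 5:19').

P[k] = A[0] + ... + A[k]
P[k] includes A[1] iff k >= 1
Affected indices: 1, 2, ..., 9; delta = 12
  P[1]: 13 + 12 = 25
  P[2]: 28 + 12 = 40
  P[3]: 21 + 12 = 33
  P[4]: 33 + 12 = 45
  P[5]: 51 + 12 = 63
  P[6]: 67 + 12 = 79
  P[7]: 79 + 12 = 91
  P[8]: 75 + 12 = 87
  P[9]: 73 + 12 = 85

Answer: 1:25 2:40 3:33 4:45 5:63 6:79 7:91 8:87 9:85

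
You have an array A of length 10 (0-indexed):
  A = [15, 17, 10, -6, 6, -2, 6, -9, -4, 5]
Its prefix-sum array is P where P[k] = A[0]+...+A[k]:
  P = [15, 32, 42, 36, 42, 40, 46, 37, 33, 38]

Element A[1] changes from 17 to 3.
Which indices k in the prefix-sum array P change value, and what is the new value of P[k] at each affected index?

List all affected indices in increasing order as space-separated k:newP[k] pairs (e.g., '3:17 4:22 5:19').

Answer: 1:18 2:28 3:22 4:28 5:26 6:32 7:23 8:19 9:24

Derivation:
P[k] = A[0] + ... + A[k]
P[k] includes A[1] iff k >= 1
Affected indices: 1, 2, ..., 9; delta = -14
  P[1]: 32 + -14 = 18
  P[2]: 42 + -14 = 28
  P[3]: 36 + -14 = 22
  P[4]: 42 + -14 = 28
  P[5]: 40 + -14 = 26
  P[6]: 46 + -14 = 32
  P[7]: 37 + -14 = 23
  P[8]: 33 + -14 = 19
  P[9]: 38 + -14 = 24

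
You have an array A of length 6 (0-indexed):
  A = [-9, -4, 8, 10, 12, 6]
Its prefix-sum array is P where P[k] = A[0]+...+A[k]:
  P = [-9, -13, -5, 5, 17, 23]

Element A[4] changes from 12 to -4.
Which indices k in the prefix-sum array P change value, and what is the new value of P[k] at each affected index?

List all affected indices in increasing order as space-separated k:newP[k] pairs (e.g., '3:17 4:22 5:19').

P[k] = A[0] + ... + A[k]
P[k] includes A[4] iff k >= 4
Affected indices: 4, 5, ..., 5; delta = -16
  P[4]: 17 + -16 = 1
  P[5]: 23 + -16 = 7

Answer: 4:1 5:7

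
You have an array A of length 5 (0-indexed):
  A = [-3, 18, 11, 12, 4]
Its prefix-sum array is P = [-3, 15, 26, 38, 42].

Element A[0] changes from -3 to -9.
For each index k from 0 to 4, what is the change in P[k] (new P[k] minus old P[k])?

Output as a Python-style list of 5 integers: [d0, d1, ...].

Element change: A[0] -3 -> -9, delta = -6
For k < 0: P[k] unchanged, delta_P[k] = 0
For k >= 0: P[k] shifts by exactly -6
Delta array: [-6, -6, -6, -6, -6]

Answer: [-6, -6, -6, -6, -6]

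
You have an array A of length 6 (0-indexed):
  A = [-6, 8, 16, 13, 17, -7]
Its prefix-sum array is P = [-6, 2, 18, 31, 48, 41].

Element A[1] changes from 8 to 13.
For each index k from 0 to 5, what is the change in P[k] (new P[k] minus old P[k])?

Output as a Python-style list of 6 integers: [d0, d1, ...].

Element change: A[1] 8 -> 13, delta = 5
For k < 1: P[k] unchanged, delta_P[k] = 0
For k >= 1: P[k] shifts by exactly 5
Delta array: [0, 5, 5, 5, 5, 5]

Answer: [0, 5, 5, 5, 5, 5]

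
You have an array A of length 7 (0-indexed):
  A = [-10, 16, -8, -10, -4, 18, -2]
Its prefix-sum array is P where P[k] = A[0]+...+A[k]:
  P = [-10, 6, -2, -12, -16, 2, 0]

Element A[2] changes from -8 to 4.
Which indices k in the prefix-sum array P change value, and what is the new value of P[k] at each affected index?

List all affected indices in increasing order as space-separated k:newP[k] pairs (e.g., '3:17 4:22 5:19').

P[k] = A[0] + ... + A[k]
P[k] includes A[2] iff k >= 2
Affected indices: 2, 3, ..., 6; delta = 12
  P[2]: -2 + 12 = 10
  P[3]: -12 + 12 = 0
  P[4]: -16 + 12 = -4
  P[5]: 2 + 12 = 14
  P[6]: 0 + 12 = 12

Answer: 2:10 3:0 4:-4 5:14 6:12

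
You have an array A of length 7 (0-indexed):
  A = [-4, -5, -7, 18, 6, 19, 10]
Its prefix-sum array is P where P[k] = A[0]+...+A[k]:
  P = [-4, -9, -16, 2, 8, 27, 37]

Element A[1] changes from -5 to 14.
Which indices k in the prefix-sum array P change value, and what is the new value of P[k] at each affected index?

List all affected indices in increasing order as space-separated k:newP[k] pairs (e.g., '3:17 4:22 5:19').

Answer: 1:10 2:3 3:21 4:27 5:46 6:56

Derivation:
P[k] = A[0] + ... + A[k]
P[k] includes A[1] iff k >= 1
Affected indices: 1, 2, ..., 6; delta = 19
  P[1]: -9 + 19 = 10
  P[2]: -16 + 19 = 3
  P[3]: 2 + 19 = 21
  P[4]: 8 + 19 = 27
  P[5]: 27 + 19 = 46
  P[6]: 37 + 19 = 56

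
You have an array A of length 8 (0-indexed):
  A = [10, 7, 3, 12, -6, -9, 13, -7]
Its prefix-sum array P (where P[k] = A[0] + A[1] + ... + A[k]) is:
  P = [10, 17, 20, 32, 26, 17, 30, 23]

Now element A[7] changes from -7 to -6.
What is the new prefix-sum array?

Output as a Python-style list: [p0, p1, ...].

Change: A[7] -7 -> -6, delta = 1
P[k] for k < 7: unchanged (A[7] not included)
P[k] for k >= 7: shift by delta = 1
  P[0] = 10 + 0 = 10
  P[1] = 17 + 0 = 17
  P[2] = 20 + 0 = 20
  P[3] = 32 + 0 = 32
  P[4] = 26 + 0 = 26
  P[5] = 17 + 0 = 17
  P[6] = 30 + 0 = 30
  P[7] = 23 + 1 = 24

Answer: [10, 17, 20, 32, 26, 17, 30, 24]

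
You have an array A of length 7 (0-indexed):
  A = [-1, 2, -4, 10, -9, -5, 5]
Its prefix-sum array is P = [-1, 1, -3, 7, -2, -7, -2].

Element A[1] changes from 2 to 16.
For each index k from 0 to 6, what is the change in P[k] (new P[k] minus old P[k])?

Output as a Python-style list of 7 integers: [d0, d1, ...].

Element change: A[1] 2 -> 16, delta = 14
For k < 1: P[k] unchanged, delta_P[k] = 0
For k >= 1: P[k] shifts by exactly 14
Delta array: [0, 14, 14, 14, 14, 14, 14]

Answer: [0, 14, 14, 14, 14, 14, 14]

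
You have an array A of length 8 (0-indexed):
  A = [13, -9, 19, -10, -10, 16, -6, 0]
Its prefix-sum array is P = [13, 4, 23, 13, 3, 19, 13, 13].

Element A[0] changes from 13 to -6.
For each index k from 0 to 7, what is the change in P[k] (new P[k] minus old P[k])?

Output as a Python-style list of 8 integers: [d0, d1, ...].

Element change: A[0] 13 -> -6, delta = -19
For k < 0: P[k] unchanged, delta_P[k] = 0
For k >= 0: P[k] shifts by exactly -19
Delta array: [-19, -19, -19, -19, -19, -19, -19, -19]

Answer: [-19, -19, -19, -19, -19, -19, -19, -19]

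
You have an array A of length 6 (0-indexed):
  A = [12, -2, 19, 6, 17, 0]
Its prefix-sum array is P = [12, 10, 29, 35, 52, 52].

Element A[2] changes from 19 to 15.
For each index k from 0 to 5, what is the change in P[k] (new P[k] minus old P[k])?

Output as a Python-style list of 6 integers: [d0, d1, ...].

Answer: [0, 0, -4, -4, -4, -4]

Derivation:
Element change: A[2] 19 -> 15, delta = -4
For k < 2: P[k] unchanged, delta_P[k] = 0
For k >= 2: P[k] shifts by exactly -4
Delta array: [0, 0, -4, -4, -4, -4]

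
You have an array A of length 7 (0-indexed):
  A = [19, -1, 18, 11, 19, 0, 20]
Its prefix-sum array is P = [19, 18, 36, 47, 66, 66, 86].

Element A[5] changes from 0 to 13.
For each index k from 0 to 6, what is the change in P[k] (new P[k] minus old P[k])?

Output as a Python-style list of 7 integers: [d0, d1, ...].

Element change: A[5] 0 -> 13, delta = 13
For k < 5: P[k] unchanged, delta_P[k] = 0
For k >= 5: P[k] shifts by exactly 13
Delta array: [0, 0, 0, 0, 0, 13, 13]

Answer: [0, 0, 0, 0, 0, 13, 13]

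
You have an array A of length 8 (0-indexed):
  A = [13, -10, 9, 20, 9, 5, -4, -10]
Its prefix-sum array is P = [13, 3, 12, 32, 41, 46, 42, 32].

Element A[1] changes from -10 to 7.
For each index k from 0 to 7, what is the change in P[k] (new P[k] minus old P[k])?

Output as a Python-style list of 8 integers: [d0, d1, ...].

Element change: A[1] -10 -> 7, delta = 17
For k < 1: P[k] unchanged, delta_P[k] = 0
For k >= 1: P[k] shifts by exactly 17
Delta array: [0, 17, 17, 17, 17, 17, 17, 17]

Answer: [0, 17, 17, 17, 17, 17, 17, 17]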